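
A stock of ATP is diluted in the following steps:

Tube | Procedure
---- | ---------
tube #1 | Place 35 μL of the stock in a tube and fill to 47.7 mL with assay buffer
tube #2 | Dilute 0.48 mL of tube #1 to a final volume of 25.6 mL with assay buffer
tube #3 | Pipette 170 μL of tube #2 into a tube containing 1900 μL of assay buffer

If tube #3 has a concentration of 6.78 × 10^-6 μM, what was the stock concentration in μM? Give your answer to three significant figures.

6.00 μM

Step 1: 35 μL brought to 47.7 mL → factor 47700/35 = 1362.9
Step 2: 0.48 mL brought to 25.6 mL → factor 25.6/0.48 = 53.333
Step 3: 170 μL + 1900 μL = 2070 μL total → factor 2070/170 = 12.176
Overall dilution factor = 1362.9 × 53.333 × 12.176 = 8.8506 × 10^5
Stock = 6.78 × 10^-6 μM × 8.8506 × 10^5 = 6.00 μM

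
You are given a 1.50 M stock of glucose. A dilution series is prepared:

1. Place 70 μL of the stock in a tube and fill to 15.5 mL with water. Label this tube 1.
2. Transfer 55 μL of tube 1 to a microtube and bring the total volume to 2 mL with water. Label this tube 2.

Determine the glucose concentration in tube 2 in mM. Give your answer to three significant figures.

Step 1: 70 μL brought to 15.5 mL → factor 15500/70 = 221.43
Step 2: 55 μL brought to 2 mL → factor 2000/55 = 36.364
Overall dilution factor = 221.43 × 36.364 = 8051.9
Final = 1.50 M / 8051.9 = 0.0001863 M = 0.186 mM

0.186 mM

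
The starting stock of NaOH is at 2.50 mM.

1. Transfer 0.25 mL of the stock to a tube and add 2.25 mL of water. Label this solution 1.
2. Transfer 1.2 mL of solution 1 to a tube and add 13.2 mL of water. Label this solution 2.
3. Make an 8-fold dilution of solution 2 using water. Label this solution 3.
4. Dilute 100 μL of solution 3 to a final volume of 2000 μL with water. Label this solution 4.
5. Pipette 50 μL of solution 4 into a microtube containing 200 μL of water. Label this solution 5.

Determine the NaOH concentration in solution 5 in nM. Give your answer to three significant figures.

26.0 nM

Step 1: 0.25 mL + 2.25 mL = 2.5 mL total → factor 2.5/0.25 = 10
Step 2: 1.2 mL + 13.2 mL = 14.4 mL total → factor 14.4/1.2 = 12
Step 3: 8-fold → factor 8
Step 4: 100 μL brought to 2000 μL → factor 2000/100 = 20
Step 5: 50 μL + 200 μL = 250 μL total → factor 250/50 = 5
Overall dilution factor = 10 × 12 × 8 × 20 × 5 = 96000
Final = 2.50 mM / 96000 = 2.604 × 10^-5 mM = 26.0 nM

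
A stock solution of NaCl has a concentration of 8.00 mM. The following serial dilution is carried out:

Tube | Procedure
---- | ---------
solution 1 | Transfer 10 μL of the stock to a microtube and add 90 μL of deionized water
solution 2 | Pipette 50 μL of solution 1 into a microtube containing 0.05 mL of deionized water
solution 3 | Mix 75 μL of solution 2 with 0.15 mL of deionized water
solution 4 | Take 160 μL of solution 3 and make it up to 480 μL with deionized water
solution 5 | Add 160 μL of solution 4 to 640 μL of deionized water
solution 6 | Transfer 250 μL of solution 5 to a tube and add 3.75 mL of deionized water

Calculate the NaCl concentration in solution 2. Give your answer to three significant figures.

Step 1: 10 μL + 90 μL = 100 μL total → factor 100/10 = 10
Step 2: 50 μL + 0.05 mL = 100 μL total → factor 100/50 = 2
Dilution factor through solution 2 = 10 × 2 = 20
[solution 2] = 8.00 mM / 20 = 0.400 mM

0.400 mM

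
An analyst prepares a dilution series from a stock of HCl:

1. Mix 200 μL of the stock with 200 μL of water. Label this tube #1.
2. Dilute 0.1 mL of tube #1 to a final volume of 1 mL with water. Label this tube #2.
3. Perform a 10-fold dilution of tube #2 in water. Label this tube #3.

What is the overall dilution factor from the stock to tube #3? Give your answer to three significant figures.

200

Step 1: 200 μL + 200 μL = 400 μL total → factor 400/200 = 2
Step 2: 0.1 mL brought to 1 mL → factor 1/0.1 = 10
Step 3: 10-fold → factor 10
Overall dilution factor = 2 × 10 × 10 = 200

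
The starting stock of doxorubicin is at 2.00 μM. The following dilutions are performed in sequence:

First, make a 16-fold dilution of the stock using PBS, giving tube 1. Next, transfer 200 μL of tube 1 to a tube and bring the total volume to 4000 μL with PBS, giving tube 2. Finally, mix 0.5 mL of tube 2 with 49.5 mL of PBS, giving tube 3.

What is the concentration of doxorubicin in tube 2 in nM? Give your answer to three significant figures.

Step 1: 16-fold → factor 16
Step 2: 200 μL brought to 4000 μL → factor 4000/200 = 20
Dilution factor through tube 2 = 16 × 20 = 320
[tube 2] = 2.00 μM / 320 = 0.006250 μM = 6.25 nM

6.25 nM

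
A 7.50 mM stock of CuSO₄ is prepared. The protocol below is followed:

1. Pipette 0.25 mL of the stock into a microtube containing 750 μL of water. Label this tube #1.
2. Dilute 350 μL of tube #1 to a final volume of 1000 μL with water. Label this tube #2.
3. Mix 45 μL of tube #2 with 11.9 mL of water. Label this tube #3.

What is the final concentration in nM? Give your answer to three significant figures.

2.47 × 10^3 nM

Step 1: 0.25 mL + 750 μL = 1 mL total → factor 1/0.25 = 4
Step 2: 350 μL brought to 1000 μL → factor 1000/350 = 2.8571
Step 3: 45 μL + 11.9 mL = 11945 μL total → factor 11945/45 = 265.44
Overall dilution factor = 4 × 2.8571 × 265.44 = 3033.7
Final = 7.50 mM / 3033.7 = 0.002472 mM = 2.47 × 10^3 nM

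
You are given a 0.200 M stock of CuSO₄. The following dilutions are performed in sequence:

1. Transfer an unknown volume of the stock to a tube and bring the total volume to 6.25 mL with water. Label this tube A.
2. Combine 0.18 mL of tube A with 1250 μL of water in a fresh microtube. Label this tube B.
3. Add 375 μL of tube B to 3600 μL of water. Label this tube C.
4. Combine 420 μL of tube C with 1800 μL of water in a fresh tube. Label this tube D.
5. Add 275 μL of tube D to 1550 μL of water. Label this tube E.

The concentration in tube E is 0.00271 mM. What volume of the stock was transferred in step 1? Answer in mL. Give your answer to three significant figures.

Step 1: v brought to 6.25 mL → factor = 6.25 mL/v
Step 2: 0.18 mL + 1250 μL = 1.43 mL total → factor 1.43/0.18 = 7.9444
Step 3: 375 μL + 3600 μL = 3975 μL total → factor 3975/375 = 10.6
Step 4: 420 μL + 1800 μL = 2220 μL total → factor 2220/420 = 5.2857
Step 5: 275 μL + 1550 μL = 1825 μL total → factor 1825/275 = 6.6364
Product of known-step factors = 2954
Overall factor = 0.200 M / (0.00271 mM) = 73801
Step-1 factor = 73801 / 2954 = 24.984
v = 6.25 mL / 24.984 = 0.250 mL

0.250 mL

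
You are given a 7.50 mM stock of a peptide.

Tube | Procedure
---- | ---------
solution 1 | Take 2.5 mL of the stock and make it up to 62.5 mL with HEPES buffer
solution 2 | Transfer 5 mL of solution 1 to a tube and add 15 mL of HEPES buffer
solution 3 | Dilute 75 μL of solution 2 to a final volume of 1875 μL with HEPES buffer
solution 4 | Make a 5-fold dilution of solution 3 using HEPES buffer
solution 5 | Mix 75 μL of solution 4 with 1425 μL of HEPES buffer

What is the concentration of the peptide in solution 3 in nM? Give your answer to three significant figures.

Step 1: 2.5 mL brought to 62.5 mL → factor 62.5/2.5 = 25
Step 2: 5 mL + 15 mL = 20 mL total → factor 20/5 = 4
Step 3: 75 μL brought to 1875 μL → factor 1875/75 = 25
Dilution factor through solution 3 = 25 × 4 × 25 = 2500
[solution 3] = 7.50 mM / 2500 = 0.003000 mM = 3.00 × 10^3 nM

3.00 × 10^3 nM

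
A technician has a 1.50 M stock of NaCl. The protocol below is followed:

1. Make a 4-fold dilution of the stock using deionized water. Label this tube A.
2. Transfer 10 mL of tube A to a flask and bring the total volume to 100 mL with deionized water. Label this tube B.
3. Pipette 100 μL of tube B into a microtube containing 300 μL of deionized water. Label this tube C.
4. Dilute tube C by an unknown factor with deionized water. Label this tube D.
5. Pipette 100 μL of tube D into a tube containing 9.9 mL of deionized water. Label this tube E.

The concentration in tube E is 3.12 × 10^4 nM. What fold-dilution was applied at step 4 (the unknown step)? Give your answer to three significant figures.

3.00-fold

Step 1: 4-fold → factor 4
Step 2: 10 mL brought to 100 mL → factor 100/10 = 10
Step 3: 100 μL + 300 μL = 400 μL total → factor 400/100 = 4
Step 4: unknown factor x
Step 5: 100 μL + 9.9 mL = 10000 μL total → factor 10000/100 = 100
Product of known-step factors = 16000
Overall factor = 1.50 M / (3.12 × 10^4 nM) = 48077
x = 48077 / 16000 = 3.00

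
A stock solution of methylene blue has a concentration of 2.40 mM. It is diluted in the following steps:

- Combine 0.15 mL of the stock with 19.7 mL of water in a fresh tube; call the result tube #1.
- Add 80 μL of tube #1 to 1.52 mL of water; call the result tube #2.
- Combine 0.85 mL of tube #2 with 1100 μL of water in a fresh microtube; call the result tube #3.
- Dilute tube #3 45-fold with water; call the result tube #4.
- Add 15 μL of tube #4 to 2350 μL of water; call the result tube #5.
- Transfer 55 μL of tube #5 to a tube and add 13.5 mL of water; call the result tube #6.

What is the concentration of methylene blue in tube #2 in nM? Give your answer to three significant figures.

Step 1: 0.15 mL + 19.7 mL = 19.85 mL total → factor 19.85/0.15 = 132.33
Step 2: 80 μL + 1.52 mL = 1600 μL total → factor 1600/80 = 20
Dilution factor through tube #2 = 132.33 × 20 = 2646.7
[tube #2] = 2.40 mM / 2646.7 = 0.0009068 mM = 907 nM

907 nM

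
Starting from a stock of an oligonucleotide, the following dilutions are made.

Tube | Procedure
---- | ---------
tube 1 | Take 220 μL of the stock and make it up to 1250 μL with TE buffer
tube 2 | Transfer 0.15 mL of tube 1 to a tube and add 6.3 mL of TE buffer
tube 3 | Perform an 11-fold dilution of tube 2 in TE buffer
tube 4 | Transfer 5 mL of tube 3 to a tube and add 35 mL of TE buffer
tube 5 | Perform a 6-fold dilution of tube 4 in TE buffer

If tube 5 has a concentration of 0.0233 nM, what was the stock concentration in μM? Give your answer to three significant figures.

Step 1: 220 μL brought to 1250 μL → factor 1250/220 = 5.6818
Step 2: 0.15 mL + 6.3 mL = 6.45 mL total → factor 6.45/0.15 = 43
Step 3: 11-fold → factor 11
Step 4: 5 mL + 35 mL = 40 mL total → factor 40/5 = 8
Step 5: 6-fold → factor 6
Overall dilution factor = 5.6818 × 43 × 11 × 8 × 6 = 1.29 × 10^5
Stock = 0.0233 nM × 1.29 × 10^5 = 3006 nM = 3.01 μM

3.01 μM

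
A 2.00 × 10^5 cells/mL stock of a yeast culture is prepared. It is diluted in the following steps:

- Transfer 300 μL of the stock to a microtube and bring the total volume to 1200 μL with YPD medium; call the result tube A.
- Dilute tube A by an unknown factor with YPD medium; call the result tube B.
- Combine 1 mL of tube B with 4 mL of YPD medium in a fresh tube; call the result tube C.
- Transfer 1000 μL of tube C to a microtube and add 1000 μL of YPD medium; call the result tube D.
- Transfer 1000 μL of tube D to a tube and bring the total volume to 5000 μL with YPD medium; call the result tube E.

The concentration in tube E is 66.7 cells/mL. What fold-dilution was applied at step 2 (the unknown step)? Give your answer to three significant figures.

Step 1: 300 μL brought to 1200 μL → factor 1200/300 = 4
Step 2: unknown factor x
Step 3: 1 mL + 4 mL = 5 mL total → factor 5/1 = 5
Step 4: 1000 μL + 1000 μL = 2000 μL total → factor 2000/1000 = 2
Step 5: 1000 μL brought to 5000 μL → factor 5000/1000 = 5
Product of known-step factors = 200
Overall factor = 2.00 × 10^5 cells/mL / (66.7 cells/mL) = 2998.5
x = 2998.5 / 200 = 15.0

15.0-fold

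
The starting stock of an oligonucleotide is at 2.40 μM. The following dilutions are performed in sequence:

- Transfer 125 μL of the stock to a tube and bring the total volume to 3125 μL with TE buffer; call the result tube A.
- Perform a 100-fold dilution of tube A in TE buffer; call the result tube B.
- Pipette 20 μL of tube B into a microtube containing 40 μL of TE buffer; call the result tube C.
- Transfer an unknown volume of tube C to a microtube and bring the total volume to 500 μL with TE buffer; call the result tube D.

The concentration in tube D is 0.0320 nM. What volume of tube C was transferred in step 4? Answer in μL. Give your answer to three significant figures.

50.0 μL

Step 1: 125 μL brought to 3125 μL → factor 3125/125 = 25
Step 2: 100-fold → factor 100
Step 3: 20 μL + 40 μL = 60 μL total → factor 60/20 = 3
Step 4: v brought to 500 μL → factor = 500 μL/v
Product of known-step factors = 7500
Overall factor = 2.40 μM / (0.0320 nM) = 75000
Step-4 factor = 75000 / 7500 = 10
v = 500 μL / 10 = 50.0 μL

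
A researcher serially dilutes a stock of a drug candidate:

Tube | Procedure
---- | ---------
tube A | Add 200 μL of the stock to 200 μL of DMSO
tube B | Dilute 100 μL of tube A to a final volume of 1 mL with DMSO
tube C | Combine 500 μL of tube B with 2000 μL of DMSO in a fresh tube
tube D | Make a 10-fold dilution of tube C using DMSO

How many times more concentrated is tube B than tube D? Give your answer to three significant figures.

50.0

Step 1: 200 μL + 200 μL = 400 μL total → factor 400/200 = 2
Step 2: 100 μL brought to 1 mL → factor 1000/100 = 10
Step 3: 500 μL + 2000 μL = 2500 μL total → factor 2500/500 = 5
Step 4: 10-fold → factor 10
Dilution factor to tube B = 20; to tube D = 1000
[tube B]/[tube D] = (factor to tube D)/(factor to tube B) = 1000/20 = 50.0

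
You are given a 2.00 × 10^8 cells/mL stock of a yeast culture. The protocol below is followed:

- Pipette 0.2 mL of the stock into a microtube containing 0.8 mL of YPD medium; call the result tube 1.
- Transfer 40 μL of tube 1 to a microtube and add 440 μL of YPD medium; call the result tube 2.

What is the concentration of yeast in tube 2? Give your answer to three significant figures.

Step 1: 0.2 mL + 0.8 mL = 1 mL total → factor 1/0.2 = 5
Step 2: 40 μL + 440 μL = 480 μL total → factor 480/40 = 12
Overall dilution factor = 5 × 12 = 60
Final = 2.00 × 10^8 cells/mL / 60 = 3.33 × 10^6 cells/mL

3.33 × 10^6 cells/mL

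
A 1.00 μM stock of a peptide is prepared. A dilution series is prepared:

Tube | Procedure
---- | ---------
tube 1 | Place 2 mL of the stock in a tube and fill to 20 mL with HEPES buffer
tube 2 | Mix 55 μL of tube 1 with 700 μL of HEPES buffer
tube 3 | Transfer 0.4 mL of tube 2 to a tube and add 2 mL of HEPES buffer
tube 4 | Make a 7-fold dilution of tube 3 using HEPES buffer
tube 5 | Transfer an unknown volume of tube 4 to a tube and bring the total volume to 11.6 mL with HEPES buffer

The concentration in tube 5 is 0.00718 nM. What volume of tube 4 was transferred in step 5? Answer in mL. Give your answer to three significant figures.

Step 1: 2 mL brought to 20 mL → factor 20/2 = 10
Step 2: 55 μL + 700 μL = 755 μL total → factor 755/55 = 13.727
Step 3: 0.4 mL + 2 mL = 2.4 mL total → factor 2.4/0.4 = 6
Step 4: 7-fold → factor 7
Step 5: v brought to 11.6 mL → factor = 11.6 mL/v
Product of known-step factors = 5765.5
Overall factor = 1.00 μM / (0.00718 nM) = 1.3928 × 10^5
Step-5 factor = 1.3928 × 10^5 / 5765.5 = 24.157
v = 11.6 mL / 24.157 = 0.480 mL

0.480 mL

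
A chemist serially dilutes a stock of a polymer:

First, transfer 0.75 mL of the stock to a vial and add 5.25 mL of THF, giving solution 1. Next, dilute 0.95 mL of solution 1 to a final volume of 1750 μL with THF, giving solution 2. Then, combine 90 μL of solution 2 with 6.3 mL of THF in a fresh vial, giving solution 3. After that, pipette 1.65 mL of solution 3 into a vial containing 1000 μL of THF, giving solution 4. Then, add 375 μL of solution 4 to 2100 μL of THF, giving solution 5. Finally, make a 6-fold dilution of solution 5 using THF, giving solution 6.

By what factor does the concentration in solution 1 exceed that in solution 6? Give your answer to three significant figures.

8.32 × 10^3

Step 1: 0.75 mL + 5.25 mL = 6 mL total → factor 6/0.75 = 8
Step 2: 0.95 mL brought to 1750 μL → factor 1.75/0.95 = 1.8421
Step 3: 90 μL + 6.3 mL = 6390 μL total → factor 6390/90 = 71
Step 4: 1.65 mL + 1000 μL = 2.65 mL total → factor 2.65/1.65 = 1.6061
Step 5: 375 μL + 2100 μL = 2475 μL total → factor 2475/375 = 6.6
Step 6: 6-fold → factor 6
Dilution factor to solution 1 = 8; to solution 6 = 66546
[solution 1]/[solution 6] = (factor to solution 6)/(factor to solution 1) = 66546/8 = 8.32 × 10^3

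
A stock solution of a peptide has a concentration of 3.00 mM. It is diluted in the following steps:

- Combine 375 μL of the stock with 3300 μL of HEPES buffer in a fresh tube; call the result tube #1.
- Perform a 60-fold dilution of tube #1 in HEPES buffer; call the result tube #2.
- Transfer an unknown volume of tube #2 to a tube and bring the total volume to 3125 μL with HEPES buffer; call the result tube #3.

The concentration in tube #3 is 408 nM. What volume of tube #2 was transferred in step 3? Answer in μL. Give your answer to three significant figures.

250 μL

Step 1: 375 μL + 3300 μL = 3675 μL total → factor 3675/375 = 9.8
Step 2: 60-fold → factor 60
Step 3: v brought to 3125 μL → factor = 3125 μL/v
Product of known-step factors = 588
Overall factor = 3.00 mM / (408 nM) = 7352.9
Step-3 factor = 7352.9 / 588 = 12.505
v = 3125 μL / 12.505 = 250 μL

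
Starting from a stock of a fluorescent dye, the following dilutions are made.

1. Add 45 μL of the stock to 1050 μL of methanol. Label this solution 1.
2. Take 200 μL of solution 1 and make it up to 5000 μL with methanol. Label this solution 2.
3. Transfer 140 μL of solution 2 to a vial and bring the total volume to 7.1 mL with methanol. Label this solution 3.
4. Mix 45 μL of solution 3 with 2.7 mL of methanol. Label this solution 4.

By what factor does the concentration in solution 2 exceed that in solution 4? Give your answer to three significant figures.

3.09 × 10^3

Step 1: 45 μL + 1050 μL = 1095 μL total → factor 1095/45 = 24.333
Step 2: 200 μL brought to 5000 μL → factor 5000/200 = 25
Step 3: 140 μL brought to 7.1 mL → factor 7100/140 = 50.714
Step 4: 45 μL + 2.7 mL = 2745 μL total → factor 2745/45 = 61
Dilution factor to solution 2 = 608.33; to solution 4 = 1.8819 × 10^6
[solution 2]/[solution 4] = (factor to solution 4)/(factor to solution 2) = 1.8819 × 10^6/608.33 = 3.09 × 10^3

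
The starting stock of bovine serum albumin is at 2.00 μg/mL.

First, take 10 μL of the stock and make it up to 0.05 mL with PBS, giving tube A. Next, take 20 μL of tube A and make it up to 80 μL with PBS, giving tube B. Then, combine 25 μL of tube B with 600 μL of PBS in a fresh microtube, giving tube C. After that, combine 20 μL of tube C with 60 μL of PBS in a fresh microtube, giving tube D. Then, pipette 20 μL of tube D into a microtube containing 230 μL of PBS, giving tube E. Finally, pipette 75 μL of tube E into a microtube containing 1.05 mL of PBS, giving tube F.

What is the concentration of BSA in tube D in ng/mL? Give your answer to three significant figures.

1.00 ng/mL

Step 1: 10 μL brought to 0.05 mL → factor 50/10 = 5
Step 2: 20 μL brought to 80 μL → factor 80/20 = 4
Step 3: 25 μL + 600 μL = 625 μL total → factor 625/25 = 25
Step 4: 20 μL + 60 μL = 80 μL total → factor 80/20 = 4
Dilution factor through tube D = 5 × 4 × 25 × 4 = 2000
[tube D] = 2.00 μg/mL / 2000 = 0.001000 μg/mL = 1.00 ng/mL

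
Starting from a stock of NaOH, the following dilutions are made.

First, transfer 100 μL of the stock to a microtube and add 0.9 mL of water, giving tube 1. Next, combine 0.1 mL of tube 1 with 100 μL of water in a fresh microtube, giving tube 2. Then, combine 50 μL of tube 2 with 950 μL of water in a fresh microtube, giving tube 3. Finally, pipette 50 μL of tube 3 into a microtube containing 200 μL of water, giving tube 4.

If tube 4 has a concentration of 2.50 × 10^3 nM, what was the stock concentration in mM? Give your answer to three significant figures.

Step 1: 100 μL + 0.9 mL = 1000 μL total → factor 1000/100 = 10
Step 2: 0.1 mL + 100 μL = 0.2 mL total → factor 0.2/0.1 = 2
Step 3: 50 μL + 950 μL = 1000 μL total → factor 1000/50 = 20
Step 4: 50 μL + 200 μL = 250 μL total → factor 250/50 = 5
Overall dilution factor = 10 × 2 × 20 × 5 = 2000
Stock = 2.50 × 10^3 nM × 2000 = 5.000 × 10^6 nM = 5.00 mM

5.00 mM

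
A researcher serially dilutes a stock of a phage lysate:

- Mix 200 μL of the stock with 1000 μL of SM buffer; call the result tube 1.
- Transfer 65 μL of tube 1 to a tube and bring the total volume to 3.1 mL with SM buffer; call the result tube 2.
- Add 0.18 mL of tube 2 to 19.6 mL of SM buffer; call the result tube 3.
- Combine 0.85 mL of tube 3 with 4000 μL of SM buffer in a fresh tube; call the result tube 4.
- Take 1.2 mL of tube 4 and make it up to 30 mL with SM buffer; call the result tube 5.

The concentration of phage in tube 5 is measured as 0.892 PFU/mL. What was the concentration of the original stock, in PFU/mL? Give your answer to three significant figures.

Step 1: 200 μL + 1000 μL = 1200 μL total → factor 1200/200 = 6
Step 2: 65 μL brought to 3.1 mL → factor 3100/65 = 47.692
Step 3: 0.18 mL + 19.6 mL = 19.78 mL total → factor 19.78/0.18 = 109.89
Step 4: 0.85 mL + 4000 μL = 4.85 mL total → factor 4.85/0.85 = 5.7059
Step 5: 1.2 mL brought to 30 mL → factor 30/1.2 = 25
Overall dilution factor = 6 × 47.692 × 109.89 × 5.7059 × 25 = 4.4856 × 10^6
Stock = 0.892 PFU/mL × 4.4856 × 10^6 = 4.00 × 10^6 PFU/mL

4.00 × 10^6 PFU/mL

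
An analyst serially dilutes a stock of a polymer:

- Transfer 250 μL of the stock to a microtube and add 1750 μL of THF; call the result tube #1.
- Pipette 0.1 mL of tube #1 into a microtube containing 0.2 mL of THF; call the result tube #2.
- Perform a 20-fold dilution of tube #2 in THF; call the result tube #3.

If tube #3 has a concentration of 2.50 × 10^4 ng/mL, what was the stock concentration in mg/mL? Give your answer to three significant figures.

12.0 mg/mL

Step 1: 250 μL + 1750 μL = 2000 μL total → factor 2000/250 = 8
Step 2: 0.1 mL + 0.2 mL = 0.3 mL total → factor 0.3/0.1 = 3
Step 3: 20-fold → factor 20
Overall dilution factor = 8 × 3 × 20 = 480
Stock = 2.50 × 10^4 ng/mL × 480 = 1.200 × 10^7 ng/mL = 12.0 mg/mL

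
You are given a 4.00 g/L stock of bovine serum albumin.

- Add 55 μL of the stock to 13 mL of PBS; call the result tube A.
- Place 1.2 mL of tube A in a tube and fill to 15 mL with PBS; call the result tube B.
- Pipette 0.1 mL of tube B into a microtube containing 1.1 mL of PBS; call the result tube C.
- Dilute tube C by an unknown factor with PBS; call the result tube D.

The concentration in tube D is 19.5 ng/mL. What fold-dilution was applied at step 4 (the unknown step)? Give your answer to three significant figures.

5.76-fold

Step 1: 55 μL + 13 mL = 13055 μL total → factor 13055/55 = 237.36
Step 2: 1.2 mL brought to 15 mL → factor 15/1.2 = 12.5
Step 3: 0.1 mL + 1.1 mL = 1.2 mL total → factor 1.2/0.1 = 12
Step 4: unknown factor x
Product of known-step factors = 35605
Overall factor = 4.00 g/L / (19.5 ng/mL) = 2.0513 × 10^5
x = 2.0513 × 10^5 / 35605 = 5.76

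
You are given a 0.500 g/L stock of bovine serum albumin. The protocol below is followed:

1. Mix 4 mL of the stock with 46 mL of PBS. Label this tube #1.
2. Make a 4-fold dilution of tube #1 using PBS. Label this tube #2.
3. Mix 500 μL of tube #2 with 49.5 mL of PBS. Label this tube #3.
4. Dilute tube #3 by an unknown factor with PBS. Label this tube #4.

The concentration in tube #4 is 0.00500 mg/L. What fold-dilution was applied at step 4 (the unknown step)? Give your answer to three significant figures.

Step 1: 4 mL + 46 mL = 50 mL total → factor 50/4 = 12.5
Step 2: 4-fold → factor 4
Step 3: 500 μL + 49.5 mL = 50000 μL total → factor 50000/500 = 100
Step 4: unknown factor x
Product of known-step factors = 5000
Overall factor = 0.500 g/L / (0.00500 mg/L) = 1 × 10^5
x = 1 × 10^5 / 5000 = 20.0

20.0-fold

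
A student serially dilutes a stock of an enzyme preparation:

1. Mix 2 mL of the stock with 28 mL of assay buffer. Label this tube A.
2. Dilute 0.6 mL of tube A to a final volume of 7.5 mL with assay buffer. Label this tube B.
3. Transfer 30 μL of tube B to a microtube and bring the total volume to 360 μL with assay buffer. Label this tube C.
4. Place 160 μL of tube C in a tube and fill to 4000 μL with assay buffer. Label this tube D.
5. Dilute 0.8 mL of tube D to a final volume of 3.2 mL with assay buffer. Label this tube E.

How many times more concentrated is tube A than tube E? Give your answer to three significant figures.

Step 1: 2 mL + 28 mL = 30 mL total → factor 30/2 = 15
Step 2: 0.6 mL brought to 7.5 mL → factor 7.5/0.6 = 12.5
Step 3: 30 μL brought to 360 μL → factor 360/30 = 12
Step 4: 160 μL brought to 4000 μL → factor 4000/160 = 25
Step 5: 0.8 mL brought to 3.2 mL → factor 3.2/0.8 = 4
Dilution factor to tube A = 15; to tube E = 2.25 × 10^5
[tube A]/[tube E] = (factor to tube E)/(factor to tube A) = 2.25 × 10^5/15 = 1.50 × 10^4

1.50 × 10^4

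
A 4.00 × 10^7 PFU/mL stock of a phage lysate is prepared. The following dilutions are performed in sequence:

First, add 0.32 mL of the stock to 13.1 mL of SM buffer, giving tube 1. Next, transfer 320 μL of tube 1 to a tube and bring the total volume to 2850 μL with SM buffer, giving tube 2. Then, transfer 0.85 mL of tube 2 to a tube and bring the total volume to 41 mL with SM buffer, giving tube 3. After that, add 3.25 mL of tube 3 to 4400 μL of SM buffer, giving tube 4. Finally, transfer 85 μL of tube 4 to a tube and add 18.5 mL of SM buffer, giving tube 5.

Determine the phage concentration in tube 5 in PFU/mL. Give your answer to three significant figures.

Step 1: 0.32 mL + 13.1 mL = 13.42 mL total → factor 13.42/0.32 = 41.938
Step 2: 320 μL brought to 2850 μL → factor 2850/320 = 8.9062
Step 3: 0.85 mL brought to 41 mL → factor 41/0.85 = 48.235
Step 4: 3.25 mL + 4400 μL = 7.65 mL total → factor 7.65/3.25 = 2.3538
Step 5: 85 μL + 18.5 mL = 18585 μL total → factor 18585/85 = 218.65
Overall dilution factor = 41.938 × 8.9062 × 48.235 × 2.3538 × 218.65 = 9.2722 × 10^6
Final = 4.00 × 10^7 PFU/mL / 9.2722 × 10^6 = 4.31 PFU/mL

4.31 PFU/mL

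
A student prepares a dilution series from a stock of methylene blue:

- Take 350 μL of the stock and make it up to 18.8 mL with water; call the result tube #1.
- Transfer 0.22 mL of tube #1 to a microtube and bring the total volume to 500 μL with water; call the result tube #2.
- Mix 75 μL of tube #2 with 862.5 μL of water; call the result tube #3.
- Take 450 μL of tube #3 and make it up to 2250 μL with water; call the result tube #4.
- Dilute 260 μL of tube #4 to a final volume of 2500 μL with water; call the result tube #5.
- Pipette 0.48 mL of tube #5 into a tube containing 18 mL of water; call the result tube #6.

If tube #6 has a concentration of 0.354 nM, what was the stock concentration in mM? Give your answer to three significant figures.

Step 1: 350 μL brought to 18.8 mL → factor 18800/350 = 53.714
Step 2: 0.22 mL brought to 500 μL → factor 0.5/0.22 = 2.2727
Step 3: 75 μL + 862.5 μL = 937.5 μL total → factor 937.5/75 = 12.5
Step 4: 450 μL brought to 2250 μL → factor 2250/450 = 5
Step 5: 260 μL brought to 2500 μL → factor 2500/260 = 9.6154
Step 6: 0.48 mL + 18 mL = 18.48 mL total → factor 18.48/0.48 = 38.5
Overall dilution factor = 53.714 × 2.2727 × 12.5 × 5 × 9.6154 × 38.5 = 2.8245 × 10^6
Stock = 0.354 nM × 2.8245 × 10^6 = 9.999 × 10^5 nM = 1.00 mM

1.00 mM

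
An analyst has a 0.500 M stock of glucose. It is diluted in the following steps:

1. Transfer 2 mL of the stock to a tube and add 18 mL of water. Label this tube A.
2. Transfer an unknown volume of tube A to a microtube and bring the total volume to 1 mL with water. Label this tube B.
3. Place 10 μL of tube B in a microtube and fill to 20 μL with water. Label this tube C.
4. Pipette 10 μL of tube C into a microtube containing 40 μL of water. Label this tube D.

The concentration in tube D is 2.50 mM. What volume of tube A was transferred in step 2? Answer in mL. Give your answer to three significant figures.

0.500 mL

Step 1: 2 mL + 18 mL = 20 mL total → factor 20/2 = 10
Step 2: v brought to 1 mL → factor = 1 mL/v
Step 3: 10 μL brought to 20 μL → factor 20/10 = 2
Step 4: 10 μL + 40 μL = 50 μL total → factor 50/10 = 5
Product of known-step factors = 100
Overall factor = 0.500 M / (2.50 mM) = 200
Step-2 factor = 200 / 100 = 2
v = 1 mL / 2 = 0.500 mL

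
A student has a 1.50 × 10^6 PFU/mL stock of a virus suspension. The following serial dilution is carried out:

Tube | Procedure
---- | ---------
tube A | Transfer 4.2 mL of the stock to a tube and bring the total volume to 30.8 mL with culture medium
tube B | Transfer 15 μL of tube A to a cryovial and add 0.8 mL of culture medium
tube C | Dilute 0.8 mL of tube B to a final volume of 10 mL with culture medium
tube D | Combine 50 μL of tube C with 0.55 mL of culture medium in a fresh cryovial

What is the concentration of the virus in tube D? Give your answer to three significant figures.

25.1 PFU/mL

Step 1: 4.2 mL brought to 30.8 mL → factor 30.8/4.2 = 7.3333
Step 2: 15 μL + 0.8 mL = 815 μL total → factor 815/15 = 54.333
Step 3: 0.8 mL brought to 10 mL → factor 10/0.8 = 12.5
Step 4: 50 μL + 0.55 mL = 600 μL total → factor 600/50 = 12
Overall dilution factor = 7.3333 × 54.333 × 12.5 × 12 = 59767
Final = 1.50 × 10^6 PFU/mL / 59767 = 25.1 PFU/mL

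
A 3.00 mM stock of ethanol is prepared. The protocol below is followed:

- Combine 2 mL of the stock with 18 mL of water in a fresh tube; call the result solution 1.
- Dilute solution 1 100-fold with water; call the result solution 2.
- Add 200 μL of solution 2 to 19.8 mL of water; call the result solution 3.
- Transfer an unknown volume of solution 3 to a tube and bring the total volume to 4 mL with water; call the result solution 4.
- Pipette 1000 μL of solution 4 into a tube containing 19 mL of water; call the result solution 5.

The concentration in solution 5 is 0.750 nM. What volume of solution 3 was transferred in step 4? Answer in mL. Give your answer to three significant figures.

Step 1: 2 mL + 18 mL = 20 mL total → factor 20/2 = 10
Step 2: 100-fold → factor 100
Step 3: 200 μL + 19.8 mL = 20000 μL total → factor 20000/200 = 100
Step 4: v brought to 4 mL → factor = 4 mL/v
Step 5: 1000 μL + 19 mL = 20000 μL total → factor 20000/1000 = 20
Product of known-step factors = 2 × 10^6
Overall factor = 3.00 mM / (0.750 nM) = 4 × 10^6
Step-4 factor = 4 × 10^6 / 2 × 10^6 = 2
v = 4 mL / 2 = 2.00 mL

2.00 mL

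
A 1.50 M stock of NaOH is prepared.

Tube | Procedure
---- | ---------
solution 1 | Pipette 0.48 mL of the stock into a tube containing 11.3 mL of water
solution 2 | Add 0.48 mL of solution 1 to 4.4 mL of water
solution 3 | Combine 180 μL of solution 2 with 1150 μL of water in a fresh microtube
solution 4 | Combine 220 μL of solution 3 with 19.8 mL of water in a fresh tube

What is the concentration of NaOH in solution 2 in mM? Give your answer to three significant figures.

Step 1: 0.48 mL + 11.3 mL = 11.78 mL total → factor 11.78/0.48 = 24.542
Step 2: 0.48 mL + 4.4 mL = 4.88 mL total → factor 4.88/0.48 = 10.167
Dilution factor through solution 2 = 24.542 × 10.167 = 249.51
[solution 2] = 1.50 M / 249.51 = 0.006012 M = 6.01 mM

6.01 mM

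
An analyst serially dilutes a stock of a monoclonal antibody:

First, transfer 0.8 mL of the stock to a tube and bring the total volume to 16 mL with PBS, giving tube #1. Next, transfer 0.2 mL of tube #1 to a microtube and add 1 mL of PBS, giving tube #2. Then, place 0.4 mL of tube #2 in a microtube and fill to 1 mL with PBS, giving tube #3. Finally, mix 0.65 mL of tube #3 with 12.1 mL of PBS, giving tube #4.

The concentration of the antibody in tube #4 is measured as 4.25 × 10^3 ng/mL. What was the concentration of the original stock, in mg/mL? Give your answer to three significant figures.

25.0 mg/mL

Step 1: 0.8 mL brought to 16 mL → factor 16/0.8 = 20
Step 2: 0.2 mL + 1 mL = 1.2 mL total → factor 1.2/0.2 = 6
Step 3: 0.4 mL brought to 1 mL → factor 1/0.4 = 2.5
Step 4: 0.65 mL + 12.1 mL = 12.75 mL total → factor 12.75/0.65 = 19.615
Overall dilution factor = 20 × 6 × 2.5 × 19.615 = 5884.6
Stock = 4.25 × 10^3 ng/mL × 5884.6 = 2.501 × 10^7 ng/mL = 25.0 mg/mL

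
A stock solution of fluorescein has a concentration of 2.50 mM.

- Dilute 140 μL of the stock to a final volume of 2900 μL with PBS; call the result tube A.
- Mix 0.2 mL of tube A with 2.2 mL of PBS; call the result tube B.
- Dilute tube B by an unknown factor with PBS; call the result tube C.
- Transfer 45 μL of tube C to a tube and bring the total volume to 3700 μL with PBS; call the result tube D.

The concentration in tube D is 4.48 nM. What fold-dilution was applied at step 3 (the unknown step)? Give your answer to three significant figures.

Step 1: 140 μL brought to 2900 μL → factor 2900/140 = 20.714
Step 2: 0.2 mL + 2.2 mL = 2.4 mL total → factor 2.4/0.2 = 12
Step 3: unknown factor x
Step 4: 45 μL brought to 3700 μL → factor 3700/45 = 82.222
Product of known-step factors = 20438
Overall factor = 2.50 mM / (4.48 nM) = 5.5804 × 10^5
x = 5.5804 × 10^5 / 20438 = 27.3

27.3-fold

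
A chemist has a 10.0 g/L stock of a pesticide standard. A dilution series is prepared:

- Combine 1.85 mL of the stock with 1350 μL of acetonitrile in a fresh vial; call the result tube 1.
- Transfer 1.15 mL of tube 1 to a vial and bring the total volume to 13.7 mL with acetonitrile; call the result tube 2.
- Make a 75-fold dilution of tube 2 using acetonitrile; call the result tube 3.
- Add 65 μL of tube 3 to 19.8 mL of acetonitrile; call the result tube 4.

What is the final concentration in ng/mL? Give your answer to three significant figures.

Step 1: 1.85 mL + 1350 μL = 3.2 mL total → factor 3.2/1.85 = 1.7297
Step 2: 1.15 mL brought to 13.7 mL → factor 13.7/1.15 = 11.913
Step 3: 75-fold → factor 75
Step 4: 65 μL + 19.8 mL = 19865 μL total → factor 19865/65 = 305.62
Overall dilution factor = 1.7297 × 11.913 × 75 × 305.62 = 4.7232 × 10^5
Final = 10.0 g/L / 4.7232 × 10^5 = 2.117 × 10^-5 g/L = 21.2 ng/mL

21.2 ng/mL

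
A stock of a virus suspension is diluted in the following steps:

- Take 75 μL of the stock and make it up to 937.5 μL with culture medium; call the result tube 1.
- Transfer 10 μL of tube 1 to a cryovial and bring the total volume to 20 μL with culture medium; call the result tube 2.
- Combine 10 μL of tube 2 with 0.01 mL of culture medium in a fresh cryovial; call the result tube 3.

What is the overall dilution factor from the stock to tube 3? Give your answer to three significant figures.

Step 1: 75 μL brought to 937.5 μL → factor 937.5/75 = 12.5
Step 2: 10 μL brought to 20 μL → factor 20/10 = 2
Step 3: 10 μL + 0.01 mL = 20 μL total → factor 20/10 = 2
Overall dilution factor = 12.5 × 2 × 2 = 50

50.0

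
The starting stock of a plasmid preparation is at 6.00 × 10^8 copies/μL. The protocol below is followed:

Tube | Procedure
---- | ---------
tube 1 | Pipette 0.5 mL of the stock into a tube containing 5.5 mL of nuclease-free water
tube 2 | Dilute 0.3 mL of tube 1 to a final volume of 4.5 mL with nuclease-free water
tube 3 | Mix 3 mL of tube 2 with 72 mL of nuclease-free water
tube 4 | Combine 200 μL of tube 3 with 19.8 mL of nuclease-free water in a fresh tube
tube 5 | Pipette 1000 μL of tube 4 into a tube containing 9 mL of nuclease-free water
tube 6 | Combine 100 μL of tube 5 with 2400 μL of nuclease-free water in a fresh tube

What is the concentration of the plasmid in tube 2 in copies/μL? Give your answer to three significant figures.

3.33 × 10^6 copies/μL

Step 1: 0.5 mL + 5.5 mL = 6 mL total → factor 6/0.5 = 12
Step 2: 0.3 mL brought to 4.5 mL → factor 4.5/0.3 = 15
Dilution factor through tube 2 = 12 × 15 = 180
[tube 2] = 6.00 × 10^8 copies/μL / 180 = 3.33 × 10^6 copies/μL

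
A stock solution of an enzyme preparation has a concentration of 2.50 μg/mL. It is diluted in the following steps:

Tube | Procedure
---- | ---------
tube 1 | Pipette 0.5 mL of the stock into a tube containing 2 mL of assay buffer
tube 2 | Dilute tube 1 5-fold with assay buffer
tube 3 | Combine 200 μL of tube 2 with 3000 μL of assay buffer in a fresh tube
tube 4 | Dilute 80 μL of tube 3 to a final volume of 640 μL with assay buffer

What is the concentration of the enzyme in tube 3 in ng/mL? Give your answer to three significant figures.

Step 1: 0.5 mL + 2 mL = 2.5 mL total → factor 2.5/0.5 = 5
Step 2: 5-fold → factor 5
Step 3: 200 μL + 3000 μL = 3200 μL total → factor 3200/200 = 16
Dilution factor through tube 3 = 5 × 5 × 16 = 400
[tube 3] = 2.50 μg/mL / 400 = 0.006250 μg/mL = 6.25 ng/mL

6.25 ng/mL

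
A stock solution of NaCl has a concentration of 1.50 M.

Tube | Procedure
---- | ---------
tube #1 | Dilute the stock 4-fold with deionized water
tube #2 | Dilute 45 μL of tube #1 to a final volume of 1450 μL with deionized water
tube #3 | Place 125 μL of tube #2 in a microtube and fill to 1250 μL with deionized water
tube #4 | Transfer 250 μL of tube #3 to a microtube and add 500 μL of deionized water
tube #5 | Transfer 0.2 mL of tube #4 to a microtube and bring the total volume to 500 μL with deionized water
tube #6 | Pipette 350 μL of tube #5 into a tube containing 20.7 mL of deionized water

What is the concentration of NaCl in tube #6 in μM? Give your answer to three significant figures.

2.58 μM

Step 1: 4-fold → factor 4
Step 2: 45 μL brought to 1450 μL → factor 1450/45 = 32.222
Step 3: 125 μL brought to 1250 μL → factor 1250/125 = 10
Step 4: 250 μL + 500 μL = 750 μL total → factor 750/250 = 3
Step 5: 0.2 mL brought to 500 μL → factor 0.5/0.2 = 2.5
Step 6: 350 μL + 20.7 mL = 21050 μL total → factor 21050/350 = 60.143
Overall dilution factor = 4 × 32.222 × 10 × 3 × 2.5 × 60.143 = 5.8138 × 10^5
Final = 1.50 M / 5.8138 × 10^5 = 2.580 × 10^-6 M = 2.58 μM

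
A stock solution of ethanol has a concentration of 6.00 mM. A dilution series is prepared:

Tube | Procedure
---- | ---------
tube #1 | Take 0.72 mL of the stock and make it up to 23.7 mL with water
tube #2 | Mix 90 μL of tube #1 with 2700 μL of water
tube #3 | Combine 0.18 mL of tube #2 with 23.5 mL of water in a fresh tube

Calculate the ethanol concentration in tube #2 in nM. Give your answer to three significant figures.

5.88 × 10^3 nM

Step 1: 0.72 mL brought to 23.7 mL → factor 23.7/0.72 = 32.917
Step 2: 90 μL + 2700 μL = 2790 μL total → factor 2790/90 = 31
Dilution factor through tube #2 = 32.917 × 31 = 1020.4
[tube #2] = 6.00 mM / 1020.4 = 0.005880 mM = 5.88 × 10^3 nM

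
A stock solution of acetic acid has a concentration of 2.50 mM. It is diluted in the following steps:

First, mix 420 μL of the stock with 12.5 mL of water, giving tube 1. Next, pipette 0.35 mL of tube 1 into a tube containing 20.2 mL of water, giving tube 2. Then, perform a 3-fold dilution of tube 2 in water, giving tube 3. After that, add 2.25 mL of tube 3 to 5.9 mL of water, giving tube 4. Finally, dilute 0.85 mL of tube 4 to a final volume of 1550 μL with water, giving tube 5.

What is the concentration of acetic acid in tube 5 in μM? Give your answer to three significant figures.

Step 1: 420 μL + 12.5 mL = 12920 μL total → factor 12920/420 = 30.762
Step 2: 0.35 mL + 20.2 mL = 20.55 mL total → factor 20.55/0.35 = 58.714
Step 3: 3-fold → factor 3
Step 4: 2.25 mL + 5.9 mL = 8.15 mL total → factor 8.15/2.25 = 3.6222
Step 5: 0.85 mL brought to 1550 μL → factor 1.55/0.85 = 1.8235
Overall dilution factor = 30.762 × 58.714 × 3 × 3.6222 × 1.8235 = 35790
Final = 2.50 mM / 35790 = 6.985 × 10^-5 mM = 0.0699 μM

0.0699 μM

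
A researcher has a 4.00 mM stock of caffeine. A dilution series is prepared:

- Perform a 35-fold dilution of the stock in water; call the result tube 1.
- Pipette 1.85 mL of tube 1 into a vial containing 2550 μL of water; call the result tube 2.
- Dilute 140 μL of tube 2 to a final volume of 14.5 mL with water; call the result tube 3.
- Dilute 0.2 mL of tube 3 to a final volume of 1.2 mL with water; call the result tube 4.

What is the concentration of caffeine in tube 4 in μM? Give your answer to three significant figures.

0.0773 μM

Step 1: 35-fold → factor 35
Step 2: 1.85 mL + 2550 μL = 4.4 mL total → factor 4.4/1.85 = 2.3784
Step 3: 140 μL brought to 14.5 mL → factor 14500/140 = 103.57
Step 4: 0.2 mL brought to 1.2 mL → factor 1.2/0.2 = 6
Overall dilution factor = 35 × 2.3784 × 103.57 × 6 = 51730
Final = 4.00 mM / 51730 = 7.732 × 10^-5 mM = 0.0773 μM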